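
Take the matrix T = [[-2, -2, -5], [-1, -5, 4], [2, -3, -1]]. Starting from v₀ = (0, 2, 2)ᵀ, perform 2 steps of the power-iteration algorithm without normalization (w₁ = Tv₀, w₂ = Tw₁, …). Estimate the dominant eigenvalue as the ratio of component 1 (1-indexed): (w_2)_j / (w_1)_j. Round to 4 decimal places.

w1 = Tv₀ = ((-2)·0 + (-2)·2 + (-5)·2; (-1)·0 + (-5)·2 + 4·2; 2·0 + (-3)·2 + (-1)·2) = (-14, -2, -8)
w2 = Tw1 = ((-2)·(-14) + (-2)·(-2) + (-5)·(-8); (-1)·(-14) + (-5)·(-2) + 4·(-8); 2·(-14) + (-3)·(-2) + (-1)·(-8)) = (72, -8, -14)
Ratio at component: 72 / -14 = -5.1429

λ ≈ -5.1429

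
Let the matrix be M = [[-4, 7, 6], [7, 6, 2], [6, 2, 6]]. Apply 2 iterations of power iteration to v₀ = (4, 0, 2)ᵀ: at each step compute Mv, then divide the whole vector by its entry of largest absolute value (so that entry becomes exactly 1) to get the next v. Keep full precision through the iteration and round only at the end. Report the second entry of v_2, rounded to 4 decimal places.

Mv0 = (-4.00000, 32.00000, 36.00000); divide by 36.00000 → v1 = (-0.11111, 0.88889, 1.00000)
Mv1 = (12.66667, 6.55556, 7.11111); divide by 12.66667 → v2 = (1.00000, 0.51754, 0.56140)
Requested entry of v2: 236/456 = 0.5175

0.5175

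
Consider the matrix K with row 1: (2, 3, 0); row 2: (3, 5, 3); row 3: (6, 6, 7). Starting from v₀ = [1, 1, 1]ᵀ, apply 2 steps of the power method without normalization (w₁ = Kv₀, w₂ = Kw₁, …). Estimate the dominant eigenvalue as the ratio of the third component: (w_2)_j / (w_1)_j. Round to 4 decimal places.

12.0526

w1 = Kv₀ = (2·1 + 3·1 + 0·1; 3·1 + 5·1 + 3·1; 6·1 + 6·1 + 7·1) = (5, 11, 19)
w2 = Kw1 = (2·5 + 3·11 + 0·19; 3·5 + 5·11 + 3·19; 6·5 + 6·11 + 7·19) = (43, 127, 229)
Ratio at component: 229 / 19 = 12.0526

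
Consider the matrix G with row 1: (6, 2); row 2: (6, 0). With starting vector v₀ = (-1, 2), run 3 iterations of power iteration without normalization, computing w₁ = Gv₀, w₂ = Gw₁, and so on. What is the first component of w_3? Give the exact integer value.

-168

w1 = Gv₀ = (6·(-1) + 2·2; 6·(-1) + 0·2) = (-2, -6)
w2 = Gw1 = (6·(-2) + 2·(-6); 6·(-2) + 0·(-6)) = (-24, -12)
w3 = Gw2 = (-168, -144)
The requested component of w3 is -168.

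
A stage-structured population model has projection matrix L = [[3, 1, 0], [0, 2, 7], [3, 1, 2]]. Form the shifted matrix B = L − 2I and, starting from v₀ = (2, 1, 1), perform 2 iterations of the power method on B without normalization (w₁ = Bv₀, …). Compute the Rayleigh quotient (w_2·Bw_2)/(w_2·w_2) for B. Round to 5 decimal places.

2.66304

B = L − 2I has rows (1, 1, 0); (0, 0, 7); (3, 1, 0)
w1 = Bv₀ = (1·2 + 1·1 + 0·1; 0·2 + 0·1 + 7·1; 3·2 + 1·1 + 0·1) = (3, 7, 7)
w2 = Bw1 = (1·3 + 1·7 + 0·7; 0·3 + 0·7 + 7·7; 3·3 + 1·7 + 0·7) = (10, 49, 16)
Bw2 = (59, 112, 79)
w2·Bw2 = 7342; w2·w2 = 2757; μ ≈ 7342/2757 = 2.66304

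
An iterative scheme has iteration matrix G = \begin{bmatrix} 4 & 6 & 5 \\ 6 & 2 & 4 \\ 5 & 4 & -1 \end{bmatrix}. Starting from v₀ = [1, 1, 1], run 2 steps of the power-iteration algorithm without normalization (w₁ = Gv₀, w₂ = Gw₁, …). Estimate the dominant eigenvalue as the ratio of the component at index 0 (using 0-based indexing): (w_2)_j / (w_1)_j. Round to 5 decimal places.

λ ≈ 11.46667

w1 = Gv₀ = (15, 12, 8)
w2 = Gw1 = (172, 146, 115)
Ratio at component: 172 / 15 = 11.46667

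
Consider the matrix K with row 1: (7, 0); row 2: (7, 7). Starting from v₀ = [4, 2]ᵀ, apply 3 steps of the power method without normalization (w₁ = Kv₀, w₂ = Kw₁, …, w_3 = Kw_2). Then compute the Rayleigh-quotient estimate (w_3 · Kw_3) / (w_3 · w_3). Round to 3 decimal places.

λ ≈ 8.849

w1 = Kv₀ = (7·4 + 0·2; 7·4 + 7·2) = (28, 42)
w2 = Kw1 = (7·28 + 0·42; 7·28 + 7·42) = (196, 490)
w3 = Kw2 = (1372, 4802)
Kw3 = (9604, 43218)
w3·Kw3 = 1372·9604 + 4802·43218 = 220709524; w3·w3 = 1372·1372 + 4802·4802 = 24941588
λ ≈ 220709524/24941588 = 8.849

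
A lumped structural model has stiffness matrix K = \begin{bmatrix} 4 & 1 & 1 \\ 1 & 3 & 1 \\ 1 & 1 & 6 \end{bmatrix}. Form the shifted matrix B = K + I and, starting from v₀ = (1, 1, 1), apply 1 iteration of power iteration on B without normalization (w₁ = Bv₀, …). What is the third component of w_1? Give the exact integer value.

B = K + I has rows (5, 1, 1); (1, 4, 1); (1, 1, 7)
w1 = Bv₀ = (5·1 + 1·1 + 1·1; 1·1 + 4·1 + 1·1; 1·1 + 1·1 + 7·1) = (7, 6, 9)
Requested component of w1: 9

9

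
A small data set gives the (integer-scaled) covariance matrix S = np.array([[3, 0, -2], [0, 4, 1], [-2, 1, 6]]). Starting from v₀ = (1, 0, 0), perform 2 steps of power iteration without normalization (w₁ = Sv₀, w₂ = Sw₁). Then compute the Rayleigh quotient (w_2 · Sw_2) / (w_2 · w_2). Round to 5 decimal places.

w1 = Sv₀ = (3·1 + 0·0 + (-2)·0; 0·1 + 4·0 + 1·0; (-2)·1 + 1·0 + 6·0) = (3, 0, -2)
w2 = Sw1 = (3·3 + 0·0 + (-2)·(-2); 0·3 + 4·0 + 1·(-2); (-2)·3 + 1·0 + 6·(-2)) = (13, -2, -18)
Sw2 = (75, -26, -136)
w2·Sw2 = 13·75 + (-2)·(-26) + (-18)·(-136) = 3475; w2·w2 = 13·13 + (-2)·(-2) + (-18)·(-18) = 497
λ ≈ 3475/497 = 6.99195

λ ≈ 6.99195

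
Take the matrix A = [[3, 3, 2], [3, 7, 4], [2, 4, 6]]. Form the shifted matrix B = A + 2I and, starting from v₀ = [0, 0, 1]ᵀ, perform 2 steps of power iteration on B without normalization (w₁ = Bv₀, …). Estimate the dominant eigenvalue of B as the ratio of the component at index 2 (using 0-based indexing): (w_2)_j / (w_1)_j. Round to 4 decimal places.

10.5000

B = A + 2I has rows (5, 3, 2); (3, 9, 4); (2, 4, 8)
w1 = Bv₀ = (2, 4, 8)
w2 = Bw1 = (38, 74, 84)
Ratio: 84/8 = 10.5000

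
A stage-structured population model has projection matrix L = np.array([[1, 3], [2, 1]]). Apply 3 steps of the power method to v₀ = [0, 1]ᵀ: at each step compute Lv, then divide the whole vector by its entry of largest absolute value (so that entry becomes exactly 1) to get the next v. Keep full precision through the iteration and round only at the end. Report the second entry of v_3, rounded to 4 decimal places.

0.7037

Lv0 = (3.00000, 1.00000); divide by 3.00000 → v1 = (1.00000, 0.33333)
Lv1 = (2.00000, 2.33333); divide by 2.33333 → v2 = (0.85714, 1.00000)
Lv2 = (3.85714, 2.71429); divide by 3.85714 → v3 = (1.00000, 0.70370)
Requested entry of v3: 19/27 = 0.7037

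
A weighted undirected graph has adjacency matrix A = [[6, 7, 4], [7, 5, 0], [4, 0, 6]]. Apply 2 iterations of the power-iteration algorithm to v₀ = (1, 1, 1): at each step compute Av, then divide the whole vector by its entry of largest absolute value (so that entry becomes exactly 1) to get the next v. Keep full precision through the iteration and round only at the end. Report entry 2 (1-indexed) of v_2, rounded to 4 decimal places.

0.7920

Av0 = (17.00000, 12.00000, 10.00000); divide by 17.00000 → v1 = (1.00000, 0.70588, 0.58824)
Av1 = (13.29412, 10.52941, 7.52941); divide by 13.29412 → v2 = (1.00000, 0.79204, 0.56637)
Requested entry of v2: 179/226 = 0.7920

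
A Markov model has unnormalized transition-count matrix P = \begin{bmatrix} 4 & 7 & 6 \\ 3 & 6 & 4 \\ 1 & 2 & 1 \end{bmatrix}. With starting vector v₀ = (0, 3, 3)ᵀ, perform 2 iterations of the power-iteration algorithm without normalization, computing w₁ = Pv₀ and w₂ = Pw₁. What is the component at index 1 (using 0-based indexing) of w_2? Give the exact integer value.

333

w1 = Pv₀ = (39, 30, 9)
w2 = Pw1 = (420, 333, 108)
The requested component of w2 is 333.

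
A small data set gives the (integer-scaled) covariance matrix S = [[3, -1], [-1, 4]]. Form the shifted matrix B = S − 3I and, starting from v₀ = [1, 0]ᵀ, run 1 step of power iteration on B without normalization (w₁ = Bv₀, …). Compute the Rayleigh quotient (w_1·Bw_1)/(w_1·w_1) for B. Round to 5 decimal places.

B = S − 3I has rows (0, -1); (-1, 1)
w1 = Bv₀ = (0, -1)
Bw1 = (1, -1)
w1·Bw1 = 1; w1·w1 = 1; μ ≈ 1/1 = 1.00000

μ ≈ 1.00000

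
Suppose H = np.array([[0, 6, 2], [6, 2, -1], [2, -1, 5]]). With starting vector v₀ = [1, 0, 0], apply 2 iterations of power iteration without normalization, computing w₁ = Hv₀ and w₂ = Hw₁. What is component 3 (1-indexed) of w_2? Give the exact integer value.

w1 = Hv₀ = (0, 6, 2)
w2 = Hw1 = (40, 10, 4)
The requested component of w2 is 4.

4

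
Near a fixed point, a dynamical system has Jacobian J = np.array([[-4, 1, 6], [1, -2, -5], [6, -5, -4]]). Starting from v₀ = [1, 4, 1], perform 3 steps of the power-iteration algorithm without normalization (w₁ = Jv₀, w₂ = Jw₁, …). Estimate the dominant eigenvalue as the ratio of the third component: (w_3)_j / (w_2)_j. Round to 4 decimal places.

w1 = Jv₀ = (6, -12, -18)
w2 = Jw1 = (-144, 120, 168)
w3 = Jw2 = (1704, -1224, -2136)
Ratio at component: -2136 / 168 = -12.7143

-12.7143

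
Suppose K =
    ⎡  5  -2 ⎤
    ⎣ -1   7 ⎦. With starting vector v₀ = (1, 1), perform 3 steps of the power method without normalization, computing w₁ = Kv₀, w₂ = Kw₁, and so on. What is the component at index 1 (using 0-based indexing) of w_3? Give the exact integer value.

w1 = Kv₀ = (5·1 + (-2)·1; (-1)·1 + 7·1) = (3, 6)
w2 = Kw1 = (5·3 + (-2)·6; (-1)·3 + 7·6) = (3, 39)
w3 = Kw2 = (-63, 270)
The requested component of w3 is 270.

270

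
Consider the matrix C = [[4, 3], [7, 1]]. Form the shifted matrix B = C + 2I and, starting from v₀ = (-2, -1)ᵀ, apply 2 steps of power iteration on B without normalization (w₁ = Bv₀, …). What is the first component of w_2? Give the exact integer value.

-141

B = C + 2I has rows (6, 3); (7, 3)
w1 = Bv₀ = (6·(-2) + 3·(-1); 7·(-2) + 3·(-1)) = (-15, -17)
w2 = Bw1 = (6·(-15) + 3·(-17); 7·(-15) + 3·(-17)) = (-141, -156)
Requested component of w2: -141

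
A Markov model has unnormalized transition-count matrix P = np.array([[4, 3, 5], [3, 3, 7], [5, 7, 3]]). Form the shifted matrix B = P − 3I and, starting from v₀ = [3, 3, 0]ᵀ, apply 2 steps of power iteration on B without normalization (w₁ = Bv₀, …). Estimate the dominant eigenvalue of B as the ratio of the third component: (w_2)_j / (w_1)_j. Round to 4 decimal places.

B = P − 3I has rows (1, 3, 5); (3, 0, 7); (5, 7, 0)
w1 = Bv₀ = (12, 9, 36)
w2 = Bw1 = (219, 288, 123)
Ratio: 123/36 = 3.4167

3.4167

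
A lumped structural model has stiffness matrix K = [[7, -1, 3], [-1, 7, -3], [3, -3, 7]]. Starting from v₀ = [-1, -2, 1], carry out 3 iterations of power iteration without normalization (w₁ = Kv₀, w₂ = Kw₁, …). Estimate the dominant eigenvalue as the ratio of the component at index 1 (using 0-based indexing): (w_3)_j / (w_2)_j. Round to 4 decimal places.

w1 = Kv₀ = (7·(-1) + (-1)·(-2) + 3·1; (-1)·(-1) + 7·(-2) + (-3)·1; 3·(-1) + (-3)·(-2) + 7·1) = (-2, -16, 10)
w2 = Kw1 = (7·(-2) + (-1)·(-16) + 3·10; (-1)·(-2) + 7·(-16) + (-3)·10; 3·(-2) + (-3)·(-16) + 7·10) = (32, -140, 112)
w3 = Kw2 = (700, -1348, 1300)
Ratio at component: -1348 / -140 = 9.6286

9.6286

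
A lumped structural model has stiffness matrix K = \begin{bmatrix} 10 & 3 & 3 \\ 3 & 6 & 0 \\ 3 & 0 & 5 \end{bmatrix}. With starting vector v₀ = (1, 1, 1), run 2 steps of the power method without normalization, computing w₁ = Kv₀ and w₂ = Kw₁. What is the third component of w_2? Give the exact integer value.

88

w1 = Kv₀ = (16, 9, 8)
w2 = Kw1 = (211, 102, 88)
The requested component of w2 is 88.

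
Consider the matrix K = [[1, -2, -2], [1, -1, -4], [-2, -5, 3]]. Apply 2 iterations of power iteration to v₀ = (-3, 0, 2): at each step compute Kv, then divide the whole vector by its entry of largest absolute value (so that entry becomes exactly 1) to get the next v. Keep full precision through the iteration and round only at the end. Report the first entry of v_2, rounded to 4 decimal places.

Kv0 = (-7.00000, -11.00000, 12.00000); divide by 12.00000 → v1 = (-0.58333, -0.91667, 1.00000)
Kv1 = (-0.75000, -3.66667, 8.75000); divide by 8.75000 → v2 = (-0.08571, -0.41905, 1.00000)
Requested entry of v2: -9/105 = -0.0857

-0.0857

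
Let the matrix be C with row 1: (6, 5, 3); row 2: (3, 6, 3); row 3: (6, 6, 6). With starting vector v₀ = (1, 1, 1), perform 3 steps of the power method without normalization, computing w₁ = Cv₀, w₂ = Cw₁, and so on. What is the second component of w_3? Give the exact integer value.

w1 = Cv₀ = (6·1 + 5·1 + 3·1; 3·1 + 6·1 + 3·1; 6·1 + 6·1 + 6·1) = (14, 12, 18)
w2 = Cw1 = (6·14 + 5·12 + 3·18; 3·14 + 6·12 + 3·18; 6·14 + 6·12 + 6·18) = (198, 168, 264)
w3 = Cw2 = (2820, 2394, 3780)
The requested component of w3 is 2394.

2394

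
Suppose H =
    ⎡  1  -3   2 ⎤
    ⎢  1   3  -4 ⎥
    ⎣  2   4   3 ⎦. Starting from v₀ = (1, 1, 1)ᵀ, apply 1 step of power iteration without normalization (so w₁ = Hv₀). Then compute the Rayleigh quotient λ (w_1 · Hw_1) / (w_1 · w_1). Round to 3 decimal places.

λ ≈ 3.000

w1 = Hv₀ = (1·1 + (-3)·1 + 2·1; 1·1 + 3·1 + (-4)·1; 2·1 + 4·1 + 3·1) = (0, 0, 9)
Hw1 = (18, -36, 27)
w1·Hw1 = 0·18 + 0·(-36) + 9·27 = 243; w1·w1 = 0·0 + 0·0 + 9·9 = 81
λ ≈ 243/81 = 3.000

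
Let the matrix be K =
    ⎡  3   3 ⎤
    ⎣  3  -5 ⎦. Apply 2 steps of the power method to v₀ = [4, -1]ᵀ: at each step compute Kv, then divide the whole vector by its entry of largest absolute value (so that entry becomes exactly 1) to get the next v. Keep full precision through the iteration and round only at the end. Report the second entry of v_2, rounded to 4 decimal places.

Kv0 = (9.00000, 17.00000); divide by 17.00000 → v1 = (0.52941, 1.00000)
Kv1 = (4.58824, -3.41176); divide by 4.58824 → v2 = (1.00000, -0.74359)
Requested entry of v2: -58/78 = -0.7436

-0.7436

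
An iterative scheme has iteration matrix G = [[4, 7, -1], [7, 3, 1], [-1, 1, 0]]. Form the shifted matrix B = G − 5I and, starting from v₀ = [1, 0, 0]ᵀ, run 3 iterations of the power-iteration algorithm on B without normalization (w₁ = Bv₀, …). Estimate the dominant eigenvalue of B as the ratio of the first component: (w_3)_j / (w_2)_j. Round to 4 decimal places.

μ ≈ -4.2745

B = G − 5I has rows (-1, 7, -1); (7, -2, 1); (-1, 1, -5)
w1 = Bv₀ = ((-1)·1 + 7·0 + (-1)·0; 7·1 + (-2)·0 + 1·0; (-1)·1 + 1·0 + (-5)·0) = (-1, 7, -1)
w2 = Bw1 = ((-1)·(-1) + 7·7 + (-1)·(-1); 7·(-1) + (-2)·7 + 1·(-1); (-1)·(-1) + 1·7 + (-5)·(-1)) = (51, -22, 13)
w3 = Bw2 = (-218, 414, -138)
Ratio: -218/51 = -4.2745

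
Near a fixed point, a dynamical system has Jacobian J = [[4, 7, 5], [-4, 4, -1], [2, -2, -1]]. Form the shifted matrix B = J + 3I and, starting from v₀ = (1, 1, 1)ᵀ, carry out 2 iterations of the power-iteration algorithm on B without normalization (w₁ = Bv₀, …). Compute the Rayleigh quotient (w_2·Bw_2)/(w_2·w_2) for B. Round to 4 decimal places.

μ ≈ 7.3874

B = J + 3I has rows (7, 7, 5); (-4, 7, -1); (2, -2, 2)
w1 = Bv₀ = (19, 2, 2)
w2 = Bw1 = (157, -64, 38)
Bw2 = (841, -1114, 518)
w2·Bw2 = 223017; w2·w2 = 30189; μ ≈ 223017/30189 = 7.3874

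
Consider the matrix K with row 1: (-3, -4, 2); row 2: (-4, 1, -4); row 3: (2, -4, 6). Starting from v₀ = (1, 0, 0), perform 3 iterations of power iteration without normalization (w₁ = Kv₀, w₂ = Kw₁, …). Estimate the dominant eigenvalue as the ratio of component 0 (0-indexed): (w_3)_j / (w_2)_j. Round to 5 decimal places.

-1.48276

w1 = Kv₀ = ((-3)·1 + (-4)·0 + 2·0; (-4)·1 + 1·0 + (-4)·0; 2·1 + (-4)·0 + 6·0) = (-3, -4, 2)
w2 = Kw1 = ((-3)·(-3) + (-4)·(-4) + 2·2; (-4)·(-3) + 1·(-4) + (-4)·2; 2·(-3) + (-4)·(-4) + 6·2) = (29, 0, 22)
w3 = Kw2 = (-43, -204, 190)
Ratio at component: -43 / 29 = -1.48276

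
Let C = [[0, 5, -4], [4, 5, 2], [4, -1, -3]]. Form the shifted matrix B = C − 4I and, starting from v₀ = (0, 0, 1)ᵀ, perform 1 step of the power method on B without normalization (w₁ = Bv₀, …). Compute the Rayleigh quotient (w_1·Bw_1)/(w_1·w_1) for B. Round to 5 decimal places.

B = C − 4I has rows (-4, 5, -4); (4, 1, 2); (4, -1, -7)
w1 = Bv₀ = ((-4)·0 + 5·0 + (-4)·1; 4·0 + 1·0 + 2·1; 4·0 + (-1)·0 + (-7)·1) = (-4, 2, -7)
Bw1 = (54, -28, 31)
w1·Bw1 = -489; w1·w1 = 69; μ ≈ -489/69 = -7.08696

μ ≈ -7.08696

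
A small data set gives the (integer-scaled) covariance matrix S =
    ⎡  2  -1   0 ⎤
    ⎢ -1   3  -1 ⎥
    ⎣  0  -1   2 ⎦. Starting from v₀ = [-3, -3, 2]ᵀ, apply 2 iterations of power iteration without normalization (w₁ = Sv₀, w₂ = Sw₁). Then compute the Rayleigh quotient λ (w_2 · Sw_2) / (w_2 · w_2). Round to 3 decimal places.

λ ≈ 3.673

w1 = Sv₀ = (2·(-3) + (-1)·(-3) + 0·2; (-1)·(-3) + 3·(-3) + (-1)·2; 0·(-3) + (-1)·(-3) + 2·2) = (-3, -8, 7)
w2 = Sw1 = (2·(-3) + (-1)·(-8) + 0·7; (-1)·(-3) + 3·(-8) + (-1)·7; 0·(-3) + (-1)·(-8) + 2·7) = (2, -28, 22)
Sw2 = (32, -108, 72)
w2·Sw2 = 2·32 + (-28)·(-108) + 22·72 = 4672; w2·w2 = 2·2 + (-28)·(-28) + 22·22 = 1272
λ ≈ 4672/1272 = 3.673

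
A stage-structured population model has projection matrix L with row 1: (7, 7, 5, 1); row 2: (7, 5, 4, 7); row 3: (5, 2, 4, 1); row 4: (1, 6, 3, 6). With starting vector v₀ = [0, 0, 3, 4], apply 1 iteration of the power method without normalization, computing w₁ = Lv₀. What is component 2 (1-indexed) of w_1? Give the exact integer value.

40

w1 = Lv₀ = (7·0 + 7·0 + 5·3 + 1·4; 7·0 + 5·0 + 4·3 + 7·4; 5·0 + 2·0 + 4·3 + 1·4; 1·0 + 6·0 + 3·3 + 6·4) = (19, 40, 16, 33)
The requested component of w1 is 40.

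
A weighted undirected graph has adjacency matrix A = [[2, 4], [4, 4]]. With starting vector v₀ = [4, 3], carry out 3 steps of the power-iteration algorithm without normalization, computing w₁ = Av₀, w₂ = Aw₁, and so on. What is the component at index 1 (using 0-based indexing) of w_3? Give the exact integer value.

1376

w1 = Av₀ = (20, 28)
w2 = Aw1 = (152, 192)
w3 = Aw2 = (1072, 1376)
The requested component of w3 is 1376.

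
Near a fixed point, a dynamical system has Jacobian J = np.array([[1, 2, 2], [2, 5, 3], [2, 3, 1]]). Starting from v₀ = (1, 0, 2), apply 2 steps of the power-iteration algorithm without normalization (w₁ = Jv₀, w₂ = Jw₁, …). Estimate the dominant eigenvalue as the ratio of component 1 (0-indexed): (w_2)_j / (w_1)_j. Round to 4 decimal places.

7.7500

w1 = Jv₀ = (1·1 + 2·0 + 2·2; 2·1 + 5·0 + 3·2; 2·1 + 3·0 + 1·2) = (5, 8, 4)
w2 = Jw1 = (1·5 + 2·8 + 2·4; 2·5 + 5·8 + 3·4; 2·5 + 3·8 + 1·4) = (29, 62, 38)
Ratio at component: 62 / 8 = 7.7500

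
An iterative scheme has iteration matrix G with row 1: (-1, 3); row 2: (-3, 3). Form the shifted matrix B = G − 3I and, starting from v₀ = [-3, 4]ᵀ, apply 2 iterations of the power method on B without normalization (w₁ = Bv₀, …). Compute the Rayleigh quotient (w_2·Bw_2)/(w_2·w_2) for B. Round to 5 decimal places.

μ ≈ -1.91493

B = G − 3I has rows (-4, 3); (-3, 0)
w1 = Bv₀ = (24, 9)
w2 = Bw1 = (-69, -72)
Bw2 = (60, 207)
w2·Bw2 = -19044; w2·w2 = 9945; μ ≈ -19044/9945 = -1.91493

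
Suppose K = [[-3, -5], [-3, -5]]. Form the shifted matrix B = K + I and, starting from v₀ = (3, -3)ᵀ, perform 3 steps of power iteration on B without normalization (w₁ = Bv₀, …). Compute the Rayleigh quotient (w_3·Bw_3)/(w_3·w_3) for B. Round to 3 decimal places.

B = K + I has rows (-2, -5); (-3, -4)
w1 = Bv₀ = (9, 3)
w2 = Bw1 = (-33, -39)
w3 = Bw2 = (261, 255)
Bw3 = (-1797, -1803)
w3·Bw3 = -928782; w3·w3 = 133146; μ ≈ -928782/133146 = -6.976

μ ≈ -6.976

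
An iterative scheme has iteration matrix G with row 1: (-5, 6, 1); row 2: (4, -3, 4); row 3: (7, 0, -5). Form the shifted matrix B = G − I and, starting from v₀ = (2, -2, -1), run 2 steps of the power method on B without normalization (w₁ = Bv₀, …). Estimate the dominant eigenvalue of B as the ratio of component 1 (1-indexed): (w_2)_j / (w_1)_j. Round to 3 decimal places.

-9.680

B = G − I has rows (-6, 6, 1); (4, -4, 4); (7, 0, -6)
w1 = Bv₀ = ((-6)·2 + 6·(-2) + 1·(-1); 4·2 + (-4)·(-2) + 4·(-1); 7·2 + 0·(-2) + (-6)·(-1)) = (-25, 12, 20)
w2 = Bw1 = ((-6)·(-25) + 6·12 + 1·20; 4·(-25) + (-4)·12 + 4·20; 7·(-25) + 0·12 + (-6)·20) = (242, -68, -295)
Ratio: 242/-25 = -9.680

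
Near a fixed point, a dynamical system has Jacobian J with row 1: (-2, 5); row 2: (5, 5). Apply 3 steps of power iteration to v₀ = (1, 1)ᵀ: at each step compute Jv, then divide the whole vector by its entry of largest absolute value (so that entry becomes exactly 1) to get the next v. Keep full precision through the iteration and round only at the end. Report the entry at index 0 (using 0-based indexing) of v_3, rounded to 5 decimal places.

0.43486

Jv0 = (3.000000, 10.000000); divide by 10.000000 → v1 = (0.300000, 1.000000)
Jv1 = (4.400000, 6.500000); divide by 6.500000 → v2 = (0.676923, 1.000000)
Jv2 = (3.646154, 8.384615); divide by 8.384615 → v3 = (0.434862, 1.000000)
Requested entry of v3: 237/545 = 0.43486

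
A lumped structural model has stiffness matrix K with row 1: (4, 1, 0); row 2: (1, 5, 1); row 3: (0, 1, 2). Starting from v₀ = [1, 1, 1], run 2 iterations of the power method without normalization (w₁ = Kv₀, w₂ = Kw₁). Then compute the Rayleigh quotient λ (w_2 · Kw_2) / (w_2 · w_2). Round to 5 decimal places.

w1 = Kv₀ = (4·1 + 1·1 + 0·1; 1·1 + 5·1 + 1·1; 0·1 + 1·1 + 2·1) = (5, 7, 3)
w2 = Kw1 = (4·5 + 1·7 + 0·3; 1·5 + 5·7 + 1·3; 0·5 + 1·7 + 2·3) = (27, 43, 13)
Kw2 = (151, 255, 69)
w2·Kw2 = 27·151 + 43·255 + 13·69 = 15939; w2·w2 = 27·27 + 43·43 + 13·13 = 2747
λ ≈ 15939/2747 = 5.80233

λ ≈ 5.80233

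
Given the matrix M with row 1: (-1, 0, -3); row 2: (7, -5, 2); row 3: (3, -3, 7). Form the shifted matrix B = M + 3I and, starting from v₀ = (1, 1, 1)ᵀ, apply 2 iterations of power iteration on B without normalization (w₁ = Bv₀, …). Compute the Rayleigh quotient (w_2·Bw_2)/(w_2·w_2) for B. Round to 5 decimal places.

μ ≈ 8.83782

B = M + 3I has rows (2, 0, -3); (7, -2, 2); (3, -3, 10)
w1 = Bv₀ = (-1, 7, 10)
w2 = Bw1 = (-32, -1, 76)
Bw2 = (-292, -70, 667)
w2·Bw2 = 60106; w2·w2 = 6801; μ ≈ 60106/6801 = 8.83782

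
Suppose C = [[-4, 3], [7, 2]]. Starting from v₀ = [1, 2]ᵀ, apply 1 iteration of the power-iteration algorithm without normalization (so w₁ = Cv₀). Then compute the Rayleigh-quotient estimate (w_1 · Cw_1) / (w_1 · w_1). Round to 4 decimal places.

w1 = Cv₀ = ((-4)·1 + 3·2; 7·1 + 2·2) = (2, 11)
Cw1 = (25, 36)
w1·Cw1 = 2·25 + 11·36 = 446; w1·w1 = 2·2 + 11·11 = 125
λ ≈ 446/125 = 3.5680

3.5680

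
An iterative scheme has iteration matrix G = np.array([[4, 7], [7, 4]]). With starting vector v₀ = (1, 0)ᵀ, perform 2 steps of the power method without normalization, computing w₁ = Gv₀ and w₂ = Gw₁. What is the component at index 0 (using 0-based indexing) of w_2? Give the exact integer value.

w1 = Gv₀ = (4·1 + 7·0; 7·1 + 4·0) = (4, 7)
w2 = Gw1 = (4·4 + 7·7; 7·4 + 4·7) = (65, 56)
The requested component of w2 is 65.

65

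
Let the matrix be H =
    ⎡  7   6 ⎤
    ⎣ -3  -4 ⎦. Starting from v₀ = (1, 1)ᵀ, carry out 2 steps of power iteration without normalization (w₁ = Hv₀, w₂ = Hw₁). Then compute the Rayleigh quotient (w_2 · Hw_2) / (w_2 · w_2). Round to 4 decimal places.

5.8311

w1 = Hv₀ = (7·1 + 6·1; (-3)·1 + (-4)·1) = (13, -7)
w2 = Hw1 = (7·13 + 6·(-7); (-3)·13 + (-4)·(-7)) = (49, -11)
Hw2 = (277, -103)
w2·Hw2 = 49·277 + (-11)·(-103) = 14706; w2·w2 = 49·49 + (-11)·(-11) = 2522
λ ≈ 14706/2522 = 5.8311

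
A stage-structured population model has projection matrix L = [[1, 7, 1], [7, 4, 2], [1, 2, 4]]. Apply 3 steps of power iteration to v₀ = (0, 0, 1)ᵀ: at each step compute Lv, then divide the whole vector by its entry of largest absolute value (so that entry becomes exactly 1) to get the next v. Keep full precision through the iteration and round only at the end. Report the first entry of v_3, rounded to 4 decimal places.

Lv0 = (1.00000, 2.00000, 4.00000); divide by 4.00000 → v1 = (0.25000, 0.50000, 1.00000)
Lv1 = (4.75000, 5.75000, 5.25000); divide by 5.75000 → v2 = (0.82609, 1.00000, 0.91304)
Lv2 = (8.73913, 11.60870, 6.47826); divide by 11.60870 → v3 = (0.75281, 1.00000, 0.55805)
Requested entry of v3: 201/267 = 0.7528

0.7528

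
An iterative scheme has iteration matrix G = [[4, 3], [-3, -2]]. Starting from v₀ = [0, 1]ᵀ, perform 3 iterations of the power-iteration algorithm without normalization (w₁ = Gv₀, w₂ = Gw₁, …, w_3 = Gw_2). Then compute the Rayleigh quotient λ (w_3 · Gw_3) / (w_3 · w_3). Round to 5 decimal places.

w1 = Gv₀ = (3, -2)
w2 = Gw1 = (6, -5)
w3 = Gw2 = (9, -8)
Gw3 = (12, -11)
w3·Gw3 = 9·12 + (-8)·(-11) = 196; w3·w3 = 9·9 + (-8)·(-8) = 145
λ ≈ 196/145 = 1.35172

λ ≈ 1.35172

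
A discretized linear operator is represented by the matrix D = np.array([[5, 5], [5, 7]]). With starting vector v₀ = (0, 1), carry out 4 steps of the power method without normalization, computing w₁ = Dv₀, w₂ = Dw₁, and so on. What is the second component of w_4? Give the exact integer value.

w1 = Dv₀ = (5·0 + 5·1; 5·0 + 7·1) = (5, 7)
w2 = Dw1 = (5·5 + 5·7; 5·5 + 7·7) = (60, 74)
w3 = Dw2 = (670, 818)
w4 = Dw3 = (7440, 9076)
The requested component of w4 is 9076.

9076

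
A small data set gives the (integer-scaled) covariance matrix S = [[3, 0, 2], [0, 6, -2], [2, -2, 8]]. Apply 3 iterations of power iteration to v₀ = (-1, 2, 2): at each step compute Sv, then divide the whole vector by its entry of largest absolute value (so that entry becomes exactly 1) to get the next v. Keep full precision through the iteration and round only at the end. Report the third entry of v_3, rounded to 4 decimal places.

Sv0 = (1.00000, 8.00000, 10.00000); divide by 10.00000 → v1 = (0.10000, 0.80000, 1.00000)
Sv1 = (2.30000, 2.80000, 6.60000); divide by 6.60000 → v2 = (0.34848, 0.42424, 1.00000)
Sv2 = (3.04545, 0.54545, 7.84848); divide by 7.84848 → v3 = (0.38803, 0.06950, 1.00000)
Requested entry of v3: 518/518 = 1.0000

1.0000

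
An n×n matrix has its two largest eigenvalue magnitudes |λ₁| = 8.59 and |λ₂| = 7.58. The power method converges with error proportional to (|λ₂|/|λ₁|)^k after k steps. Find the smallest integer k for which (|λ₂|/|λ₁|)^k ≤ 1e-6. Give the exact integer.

|λ₂/λ₁| = 7.58/8.59 = 0.88242
Need k ≥ ln(1e-6) / ln(0.88242) = -13.8155 / -0.1251 ≈ 110.449
Smallest integer k satisfying the bound: 111

111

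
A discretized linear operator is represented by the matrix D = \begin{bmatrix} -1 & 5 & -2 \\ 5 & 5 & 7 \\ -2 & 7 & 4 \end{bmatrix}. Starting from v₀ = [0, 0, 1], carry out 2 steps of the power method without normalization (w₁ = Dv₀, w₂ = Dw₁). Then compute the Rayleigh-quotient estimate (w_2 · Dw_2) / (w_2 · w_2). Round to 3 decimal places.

w1 = Dv₀ = ((-1)·0 + 5·0 + (-2)·1; 5·0 + 5·0 + 7·1; (-2)·0 + 7·0 + 4·1) = (-2, 7, 4)
w2 = Dw1 = ((-1)·(-2) + 5·7 + (-2)·4; 5·(-2) + 5·7 + 7·4; (-2)·(-2) + 7·7 + 4·4) = (29, 53, 69)
Dw2 = (98, 893, 589)
w2·Dw2 = 29·98 + 53·893 + 69·589 = 90812; w2·w2 = 29·29 + 53·53 + 69·69 = 8411
λ ≈ 90812/8411 = 10.797

λ ≈ 10.797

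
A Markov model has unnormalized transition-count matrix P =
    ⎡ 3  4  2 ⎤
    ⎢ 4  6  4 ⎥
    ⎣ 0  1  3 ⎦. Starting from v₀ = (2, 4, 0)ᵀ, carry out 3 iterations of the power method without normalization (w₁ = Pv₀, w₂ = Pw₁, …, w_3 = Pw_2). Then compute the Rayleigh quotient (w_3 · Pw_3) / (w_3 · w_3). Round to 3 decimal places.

9.341

w1 = Pv₀ = (3·2 + 4·4 + 2·0; 4·2 + 6·4 + 4·0; 0·2 + 1·4 + 3·0) = (22, 32, 4)
w2 = Pw1 = (3·22 + 4·32 + 2·4; 4·22 + 6·32 + 4·4; 0·22 + 1·32 + 3·4) = (202, 296, 44)
w3 = Pw2 = (1878, 2760, 428)
Pw3 = (17530, 25784, 4044)
w3·Pw3 = 1878·17530 + 2760·25784 + 428·4044 = 105816012; w3·w3 = 1878·1878 + 2760·2760 + 428·428 = 11327668
λ ≈ 105816012/11327668 = 9.341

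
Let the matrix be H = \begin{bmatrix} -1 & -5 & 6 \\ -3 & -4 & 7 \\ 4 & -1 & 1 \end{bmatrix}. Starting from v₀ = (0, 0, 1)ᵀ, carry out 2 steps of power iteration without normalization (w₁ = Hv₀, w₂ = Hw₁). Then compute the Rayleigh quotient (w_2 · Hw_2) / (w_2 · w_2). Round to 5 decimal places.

-9.25635

w1 = Hv₀ = ((-1)·0 + (-5)·0 + 6·1; (-3)·0 + (-4)·0 + 7·1; 4·0 + (-1)·0 + 1·1) = (6, 7, 1)
w2 = Hw1 = ((-1)·6 + (-5)·7 + 6·1; (-3)·6 + (-4)·7 + 7·1; 4·6 + (-1)·7 + 1·1) = (-35, -39, 18)
Hw2 = (338, 387, -83)
w2·Hw2 = (-35)·338 + (-39)·387 + 18·(-83) = -28417; w2·w2 = (-35)·(-35) + (-39)·(-39) + 18·18 = 3070
λ ≈ -28417/3070 = -9.25635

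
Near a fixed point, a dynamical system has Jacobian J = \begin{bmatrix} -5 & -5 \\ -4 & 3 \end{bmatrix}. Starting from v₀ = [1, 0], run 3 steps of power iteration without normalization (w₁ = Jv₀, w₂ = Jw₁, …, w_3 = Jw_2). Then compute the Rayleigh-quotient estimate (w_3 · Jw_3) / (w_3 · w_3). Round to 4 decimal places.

-6.8757

w1 = Jv₀ = ((-5)·1 + (-5)·0; (-4)·1 + 3·0) = (-5, -4)
w2 = Jw1 = ((-5)·(-5) + (-5)·(-4); (-4)·(-5) + 3·(-4)) = (45, 8)
w3 = Jw2 = (-265, -156)
Jw3 = (2105, 592)
w3·Jw3 = (-265)·2105 + (-156)·592 = -650177; w3·w3 = (-265)·(-265) + (-156)·(-156) = 94561
λ ≈ -650177/94561 = -6.8757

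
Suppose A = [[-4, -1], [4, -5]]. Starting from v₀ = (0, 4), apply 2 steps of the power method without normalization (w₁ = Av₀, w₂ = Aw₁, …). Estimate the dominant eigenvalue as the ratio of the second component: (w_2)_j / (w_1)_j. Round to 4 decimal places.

w1 = Av₀ = ((-4)·0 + (-1)·4; 4·0 + (-5)·4) = (-4, -20)
w2 = Aw1 = ((-4)·(-4) + (-1)·(-20); 4·(-4) + (-5)·(-20)) = (36, 84)
Ratio at component: 84 / -20 = -4.2000

-4.2000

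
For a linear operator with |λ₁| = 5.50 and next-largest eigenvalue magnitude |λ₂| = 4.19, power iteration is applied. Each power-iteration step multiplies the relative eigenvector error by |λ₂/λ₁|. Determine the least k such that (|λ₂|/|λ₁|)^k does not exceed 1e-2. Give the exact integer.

17

|λ₂/λ₁| = 4.19/5.50 = 0.76182
Need k ≥ ln(1e-2) / ln(0.76182) = -4.6052 / -0.2720 ≈ 16.928
Smallest integer k satisfying the bound: 17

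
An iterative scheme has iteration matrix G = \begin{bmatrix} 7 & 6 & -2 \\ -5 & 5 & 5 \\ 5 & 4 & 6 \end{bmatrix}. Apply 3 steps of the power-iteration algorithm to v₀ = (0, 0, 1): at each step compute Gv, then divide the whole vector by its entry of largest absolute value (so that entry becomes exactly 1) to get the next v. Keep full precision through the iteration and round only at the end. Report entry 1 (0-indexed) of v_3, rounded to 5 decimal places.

0.96223

Gv0 = (-2.000000, 5.000000, 6.000000); divide by 6.000000 → v1 = (-0.333333, 0.833333, 1.000000)
Gv1 = (0.666667, 10.833333, 7.666667); divide by 10.833333 → v2 = (0.061538, 1.000000, 0.707692)
Gv2 = (5.015385, 8.230769, 8.553846); divide by 8.553846 → v3 = (0.586331, 0.962230, 1.000000)
Requested entry of v3: 535/556 = 0.96223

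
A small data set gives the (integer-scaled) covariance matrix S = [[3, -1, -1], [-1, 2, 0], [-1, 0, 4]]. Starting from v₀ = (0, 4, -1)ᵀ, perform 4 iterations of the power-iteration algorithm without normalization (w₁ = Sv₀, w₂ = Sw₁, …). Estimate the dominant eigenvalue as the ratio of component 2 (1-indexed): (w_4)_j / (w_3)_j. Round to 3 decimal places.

2.882

w1 = Sv₀ = (3·0 + (-1)·4 + (-1)·(-1); (-1)·0 + 2·4 + 0·(-1); (-1)·0 + 0·4 + 4·(-1)) = (-3, 8, -4)
w2 = Sw1 = (3·(-3) + (-1)·8 + (-1)·(-4); (-1)·(-3) + 2·8 + 0·(-4); (-1)·(-3) + 0·8 + 4·(-4)) = (-13, 19, -13)
w3 = Sw2 = (-45, 51, -39)
w4 = Sw3 = (-147, 147, -111)
Ratio at component: 147 / 51 = 2.882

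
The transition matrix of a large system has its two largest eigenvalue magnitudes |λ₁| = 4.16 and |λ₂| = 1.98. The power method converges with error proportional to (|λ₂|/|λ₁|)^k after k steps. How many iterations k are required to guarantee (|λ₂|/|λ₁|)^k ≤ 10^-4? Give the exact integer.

13

|λ₂/λ₁| = 1.98/4.16 = 0.47596
Need k ≥ ln(10^-4) / ln(0.47596) = -9.2103 / -0.7424 ≈ 12.406
Smallest integer k satisfying the bound: 13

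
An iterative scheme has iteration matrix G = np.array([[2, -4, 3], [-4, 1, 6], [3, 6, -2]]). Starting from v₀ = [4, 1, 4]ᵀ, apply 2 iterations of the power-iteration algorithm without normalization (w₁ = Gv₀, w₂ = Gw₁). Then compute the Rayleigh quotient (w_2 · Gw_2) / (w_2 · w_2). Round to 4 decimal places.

0.6197

w1 = Gv₀ = (2·4 + (-4)·1 + 3·4; (-4)·4 + 1·1 + 6·4; 3·4 + 6·1 + (-2)·4) = (16, 9, 10)
w2 = Gw1 = (2·16 + (-4)·9 + 3·10; (-4)·16 + 1·9 + 6·10; 3·16 + 6·9 + (-2)·10) = (26, 5, 82)
Gw2 = (278, 393, -56)
w2·Gw2 = 26·278 + 5·393 + 82·(-56) = 4601; w2·w2 = 26·26 + 5·5 + 82·82 = 7425
λ ≈ 4601/7425 = 0.6197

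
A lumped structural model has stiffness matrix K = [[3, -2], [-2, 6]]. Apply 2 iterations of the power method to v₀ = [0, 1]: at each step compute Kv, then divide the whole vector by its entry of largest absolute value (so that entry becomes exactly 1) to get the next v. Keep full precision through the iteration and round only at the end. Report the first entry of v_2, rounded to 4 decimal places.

Kv0 = (-2.00000, 6.00000); divide by 6.00000 → v1 = (-0.33333, 1.00000)
Kv1 = (-3.00000, 6.66667); divide by 6.66667 → v2 = (-0.45000, 1.00000)
Requested entry of v2: -18/40 = -0.4500

-0.4500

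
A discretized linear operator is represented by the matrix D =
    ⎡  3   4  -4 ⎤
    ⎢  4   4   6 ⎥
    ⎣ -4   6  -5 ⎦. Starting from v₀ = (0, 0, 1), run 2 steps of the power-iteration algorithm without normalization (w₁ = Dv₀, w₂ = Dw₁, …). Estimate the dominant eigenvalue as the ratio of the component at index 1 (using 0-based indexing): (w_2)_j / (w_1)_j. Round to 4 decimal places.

w1 = Dv₀ = (3·0 + 4·0 + (-4)·1; 4·0 + 4·0 + 6·1; (-4)·0 + 6·0 + (-5)·1) = (-4, 6, -5)
w2 = Dw1 = (3·(-4) + 4·6 + (-4)·(-5); 4·(-4) + 4·6 + 6·(-5); (-4)·(-4) + 6·6 + (-5)·(-5)) = (32, -22, 77)
Ratio at component: -22 / 6 = -3.6667

-3.6667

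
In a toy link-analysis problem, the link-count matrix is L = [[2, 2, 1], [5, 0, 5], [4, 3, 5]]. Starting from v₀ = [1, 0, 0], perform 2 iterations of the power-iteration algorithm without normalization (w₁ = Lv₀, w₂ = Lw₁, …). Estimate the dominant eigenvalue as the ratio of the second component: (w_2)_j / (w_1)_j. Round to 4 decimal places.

w1 = Lv₀ = (2, 5, 4)
w2 = Lw1 = (18, 30, 43)
Ratio at component: 30 / 5 = 6.0000

λ ≈ 6.0000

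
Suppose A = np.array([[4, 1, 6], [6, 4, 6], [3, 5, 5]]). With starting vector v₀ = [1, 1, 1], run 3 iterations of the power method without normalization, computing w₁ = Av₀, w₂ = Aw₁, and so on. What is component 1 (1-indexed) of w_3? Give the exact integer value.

1828

w1 = Av₀ = (11, 16, 13)
w2 = Aw1 = (138, 208, 178)
w3 = Aw2 = (1828, 2728, 2344)
The requested component of w3 is 1828.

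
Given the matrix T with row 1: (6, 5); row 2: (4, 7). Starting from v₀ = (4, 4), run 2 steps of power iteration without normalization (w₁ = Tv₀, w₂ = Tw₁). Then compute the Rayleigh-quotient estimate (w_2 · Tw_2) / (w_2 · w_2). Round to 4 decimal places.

w1 = Tv₀ = (44, 44)
w2 = Tw1 = (484, 484)
Tw2 = (5324, 5324)
w2·Tw2 = 484·5324 + 484·5324 = 5153632; w2·w2 = 484·484 + 484·484 = 468512
λ ≈ 5153632/468512 = 11.0000

λ ≈ 11.0000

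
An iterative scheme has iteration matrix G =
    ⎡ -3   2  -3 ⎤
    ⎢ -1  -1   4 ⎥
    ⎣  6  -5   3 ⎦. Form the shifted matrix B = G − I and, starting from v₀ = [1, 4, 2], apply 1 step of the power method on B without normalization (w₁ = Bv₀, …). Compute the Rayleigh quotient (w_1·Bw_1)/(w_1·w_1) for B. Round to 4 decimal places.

B = G − I has rows (-4, 2, -3); (-1, -2, 4); (6, -5, 2)
w1 = Bv₀ = (-2, -1, -10)
Bw1 = (36, -36, -27)
w1·Bw1 = 234; w1·w1 = 105; μ ≈ 234/105 = 2.2286

2.2286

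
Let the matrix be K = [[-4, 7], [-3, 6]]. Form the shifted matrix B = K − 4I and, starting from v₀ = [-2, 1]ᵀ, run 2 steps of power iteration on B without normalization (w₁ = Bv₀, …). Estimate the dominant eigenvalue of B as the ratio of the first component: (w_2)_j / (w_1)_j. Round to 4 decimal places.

B = K − 4I has rows (-8, 7); (-3, 2)
w1 = Bv₀ = ((-8)·(-2) + 7·1; (-3)·(-2) + 2·1) = (23, 8)
w2 = Bw1 = ((-8)·23 + 7·8; (-3)·23 + 2·8) = (-128, -53)
Ratio: -128/23 = -5.5652

μ ≈ -5.5652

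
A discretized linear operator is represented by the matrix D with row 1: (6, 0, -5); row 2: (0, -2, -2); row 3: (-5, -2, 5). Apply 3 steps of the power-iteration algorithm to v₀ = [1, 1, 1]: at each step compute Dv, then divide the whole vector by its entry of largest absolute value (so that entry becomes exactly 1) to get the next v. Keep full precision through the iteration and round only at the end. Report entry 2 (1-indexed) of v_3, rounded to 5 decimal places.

Dv0 = (1.000000, -4.000000, -2.000000); divide by -4.000000 → v1 = (-0.250000, 1.000000, 0.500000)
Dv1 = (-4.000000, -3.000000, 1.750000); divide by -4.000000 → v2 = (1.000000, 0.750000, -0.437500)
Dv2 = (8.187500, -0.625000, -8.687500); divide by -8.687500 → v3 = (-0.942446, 0.071942, 1.000000)
Requested entry of v3: -10/-139 = 0.07194

0.07194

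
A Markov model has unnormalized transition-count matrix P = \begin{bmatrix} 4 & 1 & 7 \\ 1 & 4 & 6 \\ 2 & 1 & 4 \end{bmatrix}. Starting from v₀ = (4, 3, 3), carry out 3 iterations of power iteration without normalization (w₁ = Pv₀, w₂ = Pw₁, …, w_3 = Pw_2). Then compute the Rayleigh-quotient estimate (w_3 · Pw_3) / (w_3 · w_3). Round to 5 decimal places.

w1 = Pv₀ = (4·4 + 1·3 + 7·3; 1·4 + 4·3 + 6·3; 2·4 + 1·3 + 4·3) = (40, 34, 23)
w2 = Pw1 = (4·40 + 1·34 + 7·23; 1·40 + 4·34 + 6·23; 2·40 + 1·34 + 4·23) = (355, 314, 206)
w3 = Pw2 = (3176, 2847, 1848)
Pw3 = (28487, 25652, 16591)
w3·Pw3 = 3176·28487 + 2847·25652 + 1848·16591 = 194166124; w3·w3 = 3176·3176 + 2847·2847 + 1848·1848 = 21607489
λ ≈ 194166124/21607489 = 8.98606

8.98606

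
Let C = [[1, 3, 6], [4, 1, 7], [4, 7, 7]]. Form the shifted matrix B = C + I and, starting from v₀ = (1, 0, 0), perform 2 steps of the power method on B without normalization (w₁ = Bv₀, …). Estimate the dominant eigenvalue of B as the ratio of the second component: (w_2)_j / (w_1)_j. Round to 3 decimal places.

B = C + I has rows (2, 3, 6); (4, 2, 7); (4, 7, 8)
w1 = Bv₀ = (2·1 + 3·0 + 6·0; 4·1 + 2·0 + 7·0; 4·1 + 7·0 + 8·0) = (2, 4, 4)
w2 = Bw1 = (2·2 + 3·4 + 6·4; 4·2 + 2·4 + 7·4; 4·2 + 7·4 + 8·4) = (40, 44, 68)
Ratio: 44/4 = 11.000

11.000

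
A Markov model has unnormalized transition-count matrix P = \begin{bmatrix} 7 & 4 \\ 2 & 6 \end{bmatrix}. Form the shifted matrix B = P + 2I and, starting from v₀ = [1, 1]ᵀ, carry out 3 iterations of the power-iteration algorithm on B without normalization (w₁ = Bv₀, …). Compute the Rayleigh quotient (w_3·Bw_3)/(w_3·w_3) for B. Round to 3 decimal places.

μ ≈ 11.425

B = P + 2I has rows (9, 4); (2, 8)
w1 = Bv₀ = (9·1 + 4·1; 2·1 + 8·1) = (13, 10)
w2 = Bw1 = (9·13 + 4·10; 2·13 + 8·10) = (157, 106)
w3 = Bw2 = (1837, 1162)
Bw3 = (21181, 12970)
w3·Bw3 = 53980637; w3·w3 = 4724813; μ ≈ 53980637/4724813 = 11.425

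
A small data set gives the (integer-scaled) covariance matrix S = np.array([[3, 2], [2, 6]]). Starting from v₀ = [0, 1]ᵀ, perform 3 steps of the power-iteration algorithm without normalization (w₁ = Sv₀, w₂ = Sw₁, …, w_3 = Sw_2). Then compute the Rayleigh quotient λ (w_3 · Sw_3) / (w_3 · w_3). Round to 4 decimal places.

w1 = Sv₀ = (3·0 + 2·1; 2·0 + 6·1) = (2, 6)
w2 = Sw1 = (3·2 + 2·6; 2·2 + 6·6) = (18, 40)
w3 = Sw2 = (134, 276)
Sw3 = (954, 1924)
w3·Sw3 = 134·954 + 276·1924 = 658860; w3·w3 = 134·134 + 276·276 = 94132
λ ≈ 658860/94132 = 6.9993

λ ≈ 6.9993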